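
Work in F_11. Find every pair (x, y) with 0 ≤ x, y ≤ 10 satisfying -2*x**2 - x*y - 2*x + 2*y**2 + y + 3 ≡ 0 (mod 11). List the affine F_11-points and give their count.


Affine F_11-points: {(8, 10)}; count = 1.

For each of the 121 pairs (x, y) ∈ F_11², evaluate f(x, y) mod 11. Record the zeros.
  x = 0: [0↦3, 1↦6, 2↦2, 3↦2, 4↦6, 5↦3, 6↦4, 7↦9, 8↦7, 9↦9, 10↦4]  zeros at y ∈ ∅
  x = 1: [0↦10, 1↦1, 2↦7, 3↦6, 4↦9, 5↦5, 6↦5, 7↦9, 8↦6, 9↦7, 10↦1]  zeros at y ∈ ∅
  x = 2: [0↦2, 1↦3, 2↦8, 3↦6, 4↦8, 5↦3, 6↦2, 7↦5, 8↦1, 9↦1, 10↦5]  zeros at y ∈ ∅
  x = 3: [0↦1, 1↦1, 2↦5, 3↦2, 4↦3, 5↦8, 6↦6, 7↦8, 8↦3, 9↦2, 10↦5]  zeros at y ∈ ∅
  x = 4: [0↦7, 1↦6, 2↦9, 3↦5, 4↦5, 5↦9, 6↦6, 7↦7, 8↦1, 9↦10, 10↦1]  zeros at y ∈ ∅
  x = 5: [0↦9, 1↦7, 2↦9, 3↦4, 4↦3, 5↦6, 6↦2, 7↦2, 8↦6, 9↦3, 10↦4]  zeros at y ∈ ∅
  x = 6: [0↦7, 1↦4, 2↦5, 3↦10, 4↦8, 5↦10, 6↦5, 7↦4, 8↦7, 9↦3, 10↦3]  zeros at y ∈ ∅
  x = 7: [0↦1, 1↦8, 2↦8, 3↦1, 4↦9, 5↦10, 6↦4, 7↦2, 8↦4, 9↦10, 10↦9]  zeros at y ∈ ∅
  x = 8: [0↦2, 1↦8, 2↦7, 3↦10, 4↦6, 5↦6, 6↦10, 7↦7, 8↦8, 9↦2, 10↦0]  zeros at y ∈ {10}
  x = 9: [0↦10, 1↦4, 2↦2, 3↦4, 4↦10, 5↦9, 6↦1, 7↦8, 8↦8, 9↦1, 10↦9]  zeros at y ∈ ∅
  x = 10: [0↦3, 1↦7, 2↦4, 3↦5, 4↦10, 5↦8, 6↦10, 7↦5, 8↦4, 9↦7, 10↦3]  zeros at y ∈ ∅
Collecting zeros: affine points = {(8, 10)}.
Total count |C(F_11)_aff| = 1.


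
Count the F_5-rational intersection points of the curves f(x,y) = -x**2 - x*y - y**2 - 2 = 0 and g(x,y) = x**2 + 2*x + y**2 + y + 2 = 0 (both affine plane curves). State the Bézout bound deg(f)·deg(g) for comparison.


Common zeros: {(2, 4)}; count = 1; Bézout bound = 4.

deg(f) = 2, deg(g) = 2, so Bézout bound = 4.
Scan x ∈ F_5. For each x, list the y ∈ F_5 with f(x, y) ≡ 0 and those with g(x, y) ≡ 0 (mod 5); the common zeros in that column are the intersection.
  x = 0: f ≡ 0 at y ∈ ∅; g ≡ 0 at y ∈ ∅; common: ∅.
  x = 1: f ≡ 0 at y ∈ {1, 3}; g ≡ 0 at y ∈ {0, 4}; common: ∅.
  x = 2: f ≡ 0 at y ∈ {4}; g ≡ 0 at y ∈ {0, 4}; common: {4}.
  x = 3: f ≡ 0 at y ∈ {1}; g ≡ 0 at y ∈ ∅; common: ∅.
  x = 4: f ≡ 0 at y ∈ {2, 4}; g ≡ 0 at y ∈ ∅; common: ∅.
Collecting: common zeros = {(2, 4)}, so the count is 1.
Comparison with the Bézout bound: 1 ≤ 4 = deg(f)·deg(g), as expected for curves with no common component (the affine F_5-count falls short of the bound because intersections may lie at infinity, over extension fields, or carry multiplicity).


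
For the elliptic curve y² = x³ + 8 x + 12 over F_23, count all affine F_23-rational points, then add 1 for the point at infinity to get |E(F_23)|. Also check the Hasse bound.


Affine points = {(0, 9), (0, 14), (2, 6), (2, 17), (4, 4), (4, 19), (5, 4), (5, 19), (6, 0), (8, 6), (8, 17), (9, 10), (9, 13), (13, 6), (13, 17), (14, 4), (14, 19), (16, 2), (16, 21), (17, 1), (17, 22), (18, 10), (18, 13), (19, 10), (19, 13), (22, 7), (22, 16)}; affine count = 27; |E(F_23)| = 28.

Discriminant check: Δ ∝ 4a³ + 27b² = 4·8³ + 27·12² = 4·512 + 27·144 ≡ 2 (mod 23). Nonzero ⇒ E is nonsingular.
For each x ∈ F_23, compute rhs = x³ + 8·x + 12 mod 23, then count y ∈ F_23 with y² ≡ rhs.
  x = 0: rhs = 12, matching y values: 9, 14 (2 points).
  x = 1: rhs = 21, matching y values: none (0 points).
  x = 2: rhs = 13, matching y values: 6, 17 (2 points).
  x = 3: rhs = 17, matching y values: none (0 points).
  x = 4: rhs = 16, matching y values: 4, 19 (2 points).
  x = 5: rhs = 16, matching y values: 4, 19 (2 points).
  x = 6: rhs = 0, matching y values: 0 (1 points).
  x = 7: rhs = 20, matching y values: none (0 points).
  x = 8: rhs = 13, matching y values: 6, 17 (2 points).
  x = 9: rhs = 8, matching y values: 10, 13 (2 points).
  x = 10: rhs = 11, matching y values: none (0 points).
  x = 11: rhs = 5, matching y values: none (0 points).
  x = 12: rhs = 19, matching y values: none (0 points).
  x = 13: rhs = 13, matching y values: 6, 17 (2 points).
  x = 14: rhs = 16, matching y values: 4, 19 (2 points).
  x = 15: rhs = 11, matching y values: none (0 points).
  x = 16: rhs = 4, matching y values: 2, 21 (2 points).
  x = 17: rhs = 1, matching y values: 1, 22 (2 points).
  x = 18: rhs = 8, matching y values: 10, 13 (2 points).
  x = 19: rhs = 8, matching y values: 10, 13 (2 points).
  x = 20: rhs = 7, matching y values: none (0 points).
  x = 21: rhs = 11, matching y values: none (0 points).
  x = 22: rhs = 3, matching y values: 7, 16 (2 points).
Total affine count: 27.
Full point count |E(F_23)| = 27 + 1 = 28.
Hasse bound: |28 − (23+1)| = |4| = 4 ≤ 2√23 ≈ 9.5917 ✓.


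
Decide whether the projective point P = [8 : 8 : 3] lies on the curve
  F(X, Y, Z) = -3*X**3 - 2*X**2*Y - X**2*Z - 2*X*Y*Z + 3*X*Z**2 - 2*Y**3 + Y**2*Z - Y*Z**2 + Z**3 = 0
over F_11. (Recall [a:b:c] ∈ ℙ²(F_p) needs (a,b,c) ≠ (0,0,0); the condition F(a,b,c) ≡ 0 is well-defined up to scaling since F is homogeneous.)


F(8,8,3) ≡ 9 (mod 11); P is NOT on the curve.

Evaluate F(8, 8, 3) term-by-term (mod 11).
  -3*X**3 ↦ -3·512·1·1 = -1536
  -2*X**2*Y ↦ -2·64·8·1 = -1024
  -X**2*Z ↦ -1·64·1·3 = -192
  -2*X*Y*Z ↦ -2·8·8·3 = -384
  3*X*Z**2 ↦ 3·8·1·9 = 216
  -2*Y**3 ↦ -2·1·512·1 = -1024
  Y**2*Z ↦ 1·1·64·3 = 192
  -Y*Z**2 ↦ -1·1·8·9 = -72
  Z**3 ↦ 1·1·1·27 = 27
Sum: F(8, 8, 3) = (-1536) + (-1024) + (-192) + (-384) + (216) + (-1024) + (192) + (-72) + (27) = -3797.
Reducing mod 11: -3797 ≡ 9 (mod 11).
Since F(a, b, c) ≡ 9 ≠ 0 (mod 11), P does NOT lie on the curve.


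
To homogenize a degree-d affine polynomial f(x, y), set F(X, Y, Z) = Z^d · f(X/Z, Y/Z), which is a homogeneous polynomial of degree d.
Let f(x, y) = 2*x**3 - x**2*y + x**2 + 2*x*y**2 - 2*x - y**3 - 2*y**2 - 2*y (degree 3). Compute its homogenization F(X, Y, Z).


F(X, Y, Z) = 2*X**3 - X**2*Y + X**2*Z + 2*X*Y**2 - 2*X*Z**2 - Y**3 - 2*Y**2*Z - 2*Y*Z**2

deg(f) = 3.
Substitute x = X/Z, y = Y/Z into f, then multiply by Z^3.
  monomial 2·x^3·y^0 ↦ 2·X^3·Y^0·Z^0.
  monomial -1·x^2·y^1 ↦ -1·X^2·Y^1·Z^0.
  monomial 1·x^2·y^0 ↦ 1·X^2·Y^0·Z^1.
  monomial 2·x^1·y^2 ↦ 2·X^1·Y^2·Z^0.
  monomial -2·x^1·y^0 ↦ -2·X^1·Y^0·Z^2.
  monomial -1·x^0·y^3 ↦ -1·X^0·Y^3·Z^0.
  monomial -2·x^0·y^2 ↦ -2·X^0·Y^2·Z^1.
  monomial -2·x^0·y^1 ↦ -2·X^0·Y^1·Z^2.
Collecting: F(X, Y, Z) = 2*X**3 - X**2*Y + X**2*Z + 2*X*Y**2 - 2*X*Z**2 - Y**3 - 2*Y**2*Z - 2*Y*Z**2.


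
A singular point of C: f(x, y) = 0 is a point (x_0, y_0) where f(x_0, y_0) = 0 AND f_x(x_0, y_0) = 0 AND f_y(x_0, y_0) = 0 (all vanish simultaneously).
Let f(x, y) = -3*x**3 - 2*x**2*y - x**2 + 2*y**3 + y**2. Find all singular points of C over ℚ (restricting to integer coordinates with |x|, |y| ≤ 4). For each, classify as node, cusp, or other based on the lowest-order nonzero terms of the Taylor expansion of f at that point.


Singular points: {(0, 0)}; classification: node.

Compute partial derivatives:
  f_x = -9*x**2 - 4*x*y - 2*x.
  f_y = -2*x**2 + 6*y**2 + 2*y.
Scan x_0 ∈ {−4, ..., 4}. For each x_0, f_y(x_0, y) is a polynomial in y; find its integer roots y ∈ {−4, ..., 4}, then test f_x and f at those candidates.
  x = -4: f_y(-4, y) = 6*y**2 + 2*y - 32; no integer root y with |y| ≤ 4.
  x = -3: f_y(-3, y) = 6*y**2 + 2*y - 18; no integer root y with |y| ≤ 4.
  x = -2: f_y(-2, y) = 6*y**2 + 2*y - 8; vanishes at y ∈ {1}. (-2, 1): f_x = -24 ≠ 0.
  x = -1: f_y(-1, y) = 6*y**2 + 2*y - 2; no integer root y with |y| ≤ 4.
  x = 0: f_y(0, y) = 6*y**2 + 2*y; vanishes at y ∈ {0}. (0, 0): f_x = 0, f = 0 — SINGULAR.
  x = 1: f_y(1, y) = 6*y**2 + 2*y - 2; no integer root y with |y| ≤ 4.
  x = 2: f_y(2, y) = 6*y**2 + 2*y - 8; vanishes at y ∈ {1}. (2, 1): f_x = -48 ≠ 0.
  x = 3: f_y(3, y) = 6*y**2 + 2*y - 18; no integer root y with |y| ≤ 4.
  x = 4: f_y(4, y) = 6*y**2 + 2*y - 32; no integer root y with |y| ≤ 4.
Only singular point on the grid: (0, 0).
Classify: substitute x = 0 + u, y = 0 + v and expand: f = -3*u**3 - 2*u**2*v - u**2 + 2*v**3 + v**2.
No constant or linear terms (consistent with a singular point). Quadratic part: -u**2 + v**2. Cubic part: -3*u**3 - 2*u**2*v + 2*v**3.
The quadratic part v**2 - u**2 = (v − u)(v + u) splits into two distinct linear factors, so there are two distinct tangent lines y − 0 = ±(x − 0) — this is a node (ordinary double point).
Classification: node.


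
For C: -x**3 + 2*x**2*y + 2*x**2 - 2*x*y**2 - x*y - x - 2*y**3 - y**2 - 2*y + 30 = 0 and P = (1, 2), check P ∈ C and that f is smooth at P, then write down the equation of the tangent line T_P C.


Tangent line at P: -2*x - 37*y + 76 = 0.

Step 1: f(1, 2) = 0, so P lies on C.
Step 2: partial derivatives
  f_x(x, y) = -3*x**2 + 4*x*y + 4*x - 2*y**2 - y - 1, f_y(x, y) = 2*x**2 - 4*x*y - x - 6*y**2 - 2*y - 2.
  f_x(P) = -2, f_y(P) = -37 (gradient nonzero, so P is smooth).
Step 3: tangent line at P: -2·(x − 1) + -37·(y − 2) = 0.
Expanding: -2*x - 37*y + 76 = 0.


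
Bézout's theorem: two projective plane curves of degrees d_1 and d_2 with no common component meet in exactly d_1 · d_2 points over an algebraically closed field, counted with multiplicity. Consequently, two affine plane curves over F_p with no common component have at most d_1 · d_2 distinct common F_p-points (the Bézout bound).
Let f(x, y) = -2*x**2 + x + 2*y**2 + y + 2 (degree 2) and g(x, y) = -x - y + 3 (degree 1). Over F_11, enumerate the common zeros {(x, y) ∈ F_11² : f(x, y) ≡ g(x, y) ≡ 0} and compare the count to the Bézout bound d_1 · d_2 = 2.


Common zeros: {(1, 2)}; count = 1; Bézout bound = 2.

deg(f) = 2, deg(g) = 1, so Bézout bound = 2.
Scan x ∈ F_11. For each x, list the y ∈ F_11 with f(x, y) ≡ 0 and those with g(x, y) ≡ 0 (mod 11); the common zeros in that column are the intersection.
  x = 0: f ≡ 0 at y ∈ ∅; g ≡ 0 at y ∈ {3}; common: ∅.
  x = 1: f ≡ 0 at y ∈ {2, 3}; g ≡ 0 at y ∈ {2}; common: {2}.
  x = 2: f ≡ 0 at y ∈ {8}; g ≡ 0 at y ∈ {1}; common: ∅.
  x = 3: f ≡ 0 at y ∈ ∅; g ≡ 0 at y ∈ {0}; common: ∅.
  x = 4: f ≡ 0 at y ∈ {8}; g ≡ 0 at y ∈ {10}; common: ∅.
  x = 5: f ≡ 0 at y ∈ {2, 3}; g ≡ 0 at y ∈ {9}; common: ∅.
  x = 6: f ≡ 0 at y ∈ ∅; g ≡ 0 at y ∈ {8}; common: ∅.
  x = 7: f ≡ 0 at y ∈ {6, 10}; g ≡ 0 at y ∈ {7}; common: ∅.
  x = 8: f ≡ 0 at y ∈ ∅; g ≡ 0 at y ∈ {6}; common: ∅.
  x = 9: f ≡ 0 at y ∈ ∅; g ≡ 0 at y ∈ {5}; common: ∅.
  x = 10: f ≡ 0 at y ∈ {6, 10}; g ≡ 0 at y ∈ {4}; common: ∅.
Collecting: common zeros = {(1, 2)}, so the count is 1.
Comparison with the Bézout bound: 1 ≤ 2 = deg(f)·deg(g), as expected for curves with no common component (the affine F_11-count falls short of the bound because intersections may lie at infinity, over extension fields, or carry multiplicity).


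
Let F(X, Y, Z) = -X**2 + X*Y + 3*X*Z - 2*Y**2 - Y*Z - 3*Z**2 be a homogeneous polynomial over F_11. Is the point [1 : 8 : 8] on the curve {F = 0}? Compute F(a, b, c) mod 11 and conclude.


F(1,8,8) ≡ 10 (mod 11); P is NOT on the curve.

Evaluate F(1, 8, 8) term-by-term (mod 11).
  -X**2 ↦ -1·1·1·1 = -1
  X*Y ↦ 1·1·8·1 = 8
  3*X*Z ↦ 3·1·1·8 = 24
  -2*Y**2 ↦ -2·1·64·1 = -128
  -Y*Z ↦ -1·1·8·8 = -64
  -3*Z**2 ↦ -3·1·1·64 = -192
Sum: F(1, 8, 8) = (-1) + (8) + (24) + (-128) + (-64) + (-192) = -353.
Reducing mod 11: -353 ≡ 10 (mod 11).
Since F(a, b, c) ≡ 10 ≠ 0 (mod 11), P does NOT lie on the curve.


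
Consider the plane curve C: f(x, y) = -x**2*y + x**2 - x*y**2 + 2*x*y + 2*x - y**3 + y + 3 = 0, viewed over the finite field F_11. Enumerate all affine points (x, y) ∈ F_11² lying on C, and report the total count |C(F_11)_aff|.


Affine F_11-points: {(1, 4), (2, 0), (4, 2), (4, 7), (4, 9), (6, 3), (7, 0), (7, 7), (7, 8), (8, 4), (9, 2), (9, 9), (10, 1), (10, 3), (10, 8)}; count = 15.

For each of the 121 pairs (x, y) ∈ F_11², evaluate f(x, y) mod 11. Record the zeros.
  x = 0: [0↦3, 1↦3, 2↦8, 3↦1, 4↦9, 5↦4, 6↦2, 7↦8, 8↦5, 9↦9, 10↦3]  zeros at y ∈ ∅
  x = 1: [0↦6, 1↦6, 2↦9, 3↦9, 4↦0, 5↦9, 6↦8, 7↦2, 8↦7, 9↦6, 10↦4]  zeros at y ∈ {4}
  x = 2: [0↦0, 1↦9, 2↦8, 3↦2, 4↦7, 5↦6, 6↦4, 7↦6, 8↦6, 9↦9, 10↦9]  zeros at y ∈ {0}
  x = 3: [0↦7, 1↦1, 2↦5, 3↦2, 4↦8, 5↦6, 6↦1, 7↦9, 8↦2, 9↦7, 10↦7]  zeros at y ∈ ∅
  x = 4: [0↦5, 1↦4, 2↦0, 3↦9, 4↦3, 5↦9, 6↦10, 7↦0, 8↦6, 9↦0, 10↦9]  zeros at y ∈ {2, 7, 9}
  x = 5: [0↦5, 1↦7, 2↦4, 3↦1, 4↦3, 5↦4, 6↦9, 7↦1, 8↦7, 9↦10, 10↦4]  zeros at y ∈ ∅
  x = 6: [0↦7, 1↦10, 2↦6, 3↦0, 4↦8, 5↦2, 6↦9, 7↦1, 8↦5, 9↦4, 10↦3]  zeros at y ∈ {3}
  x = 7: [0↦0, 1↦2, 2↦6, 3↦6, 4↦7, 5↦3, 6↦10, 7↦0, 8↦0, 9↦4, 10↦6]  zeros at y ∈ {0, 7, 8}
  x = 8: [0↦6, 1↦5, 2↦4, 3↦8, 4↦0, 5↦7, 6↦1, 7↦9, 8↦3, 9↦10, 10↦2]  zeros at y ∈ {4}
  x = 9: [0↦3, 1↦8, 2↦0, 3↦6, 4↦9, 5↦3, 6↦4, 7↦6, 8↦3, 9↦0, 10↦2]  zeros at y ∈ {2, 9}
  x = 10: [0↦2, 1↦0, 2↦5, 3↦0, 4↦1, 5↦2, 6↦8, 7↦2, 8↦0, 9↦7, 10↦6]  zeros at y ∈ {1, 3, 8}
Collecting zeros: affine points = {(1, 4), (2, 0), (4, 2), (4, 7), (4, 9), (6, 3), (7, 0), (7, 7), (7, 8), (8, 4), (9, 2), (9, 9), (10, 1), (10, 3), (10, 8)}.
Total count |C(F_11)_aff| = 15.


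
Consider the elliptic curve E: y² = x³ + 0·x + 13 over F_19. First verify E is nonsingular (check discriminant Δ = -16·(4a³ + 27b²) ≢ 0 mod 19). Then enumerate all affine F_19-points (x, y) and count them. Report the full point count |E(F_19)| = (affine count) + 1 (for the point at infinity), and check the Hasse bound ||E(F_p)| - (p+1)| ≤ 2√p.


Affine points = {(4, 1), (4, 18), (5, 9), (5, 10), (6, 1), (6, 18), (9, 1), (9, 18), (10, 5), (10, 14), (13, 5), (13, 14), (15, 5), (15, 14), (16, 9), (16, 10), (17, 9), (17, 10)}; affine count = 18; |E(F_19)| = 19.

Discriminant check: Δ ∝ 4a³ + 27b² = 4·0³ + 27·13² = 4·0 + 27·169 ≡ 3 (mod 19). Nonzero ⇒ E is nonsingular.
For each x ∈ F_19, compute rhs = x³ + 0·x + 13 mod 19, then count y ∈ F_19 with y² ≡ rhs.
  x = 0: rhs = 13, matching y values: none (0 points).
  x = 1: rhs = 14, matching y values: none (0 points).
  x = 2: rhs = 2, matching y values: none (0 points).
  x = 3: rhs = 2, matching y values: none (0 points).
  x = 4: rhs = 1, matching y values: 1, 18 (2 points).
  x = 5: rhs = 5, matching y values: 9, 10 (2 points).
  x = 6: rhs = 1, matching y values: 1, 18 (2 points).
  x = 7: rhs = 14, matching y values: none (0 points).
  x = 8: rhs = 12, matching y values: none (0 points).
  x = 9: rhs = 1, matching y values: 1, 18 (2 points).
  x = 10: rhs = 6, matching y values: 5, 14 (2 points).
  x = 11: rhs = 14, matching y values: none (0 points).
  x = 12: rhs = 12, matching y values: none (0 points).
  x = 13: rhs = 6, matching y values: 5, 14 (2 points).
  x = 14: rhs = 2, matching y values: none (0 points).
  x = 15: rhs = 6, matching y values: 5, 14 (2 points).
  x = 16: rhs = 5, matching y values: 9, 10 (2 points).
  x = 17: rhs = 5, matching y values: 9, 10 (2 points).
  x = 18: rhs = 12, matching y values: none (0 points).
Total affine count: 18.
Full point count |E(F_19)| = 18 + 1 = 19.
Hasse bound: |19 − (19+1)| = |-1| = 1 ≤ 2√19 ≈ 8.7178 ✓.


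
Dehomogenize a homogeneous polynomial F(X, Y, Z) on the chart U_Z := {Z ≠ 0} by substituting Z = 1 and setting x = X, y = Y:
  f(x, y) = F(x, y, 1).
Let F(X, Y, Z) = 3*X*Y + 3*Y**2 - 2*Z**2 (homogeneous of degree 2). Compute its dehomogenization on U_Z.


f(x, y) = 3*x*y + 3*y**2 - 2

On U_Z we set Z = 1. Each monomial c·X^i·Y^j·Z^k in F becomes c·x^i·y^j·1^k = c·x^i·y^j.
Substituting Z = 1: F(X, Y, 1) = 3*x*y + 3*y**2 - 2.
Note: deg(f) ≤ deg(F) = 2; strict inequality happens when F is divisible by Z (lost terms).


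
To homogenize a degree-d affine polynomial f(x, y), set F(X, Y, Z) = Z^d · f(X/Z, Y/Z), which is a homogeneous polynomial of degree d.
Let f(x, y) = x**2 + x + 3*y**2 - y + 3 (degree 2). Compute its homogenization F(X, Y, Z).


F(X, Y, Z) = X**2 + X*Z + 3*Y**2 - Y*Z + 3*Z**2

deg(f) = 2.
Substitute x = X/Z, y = Y/Z into f, then multiply by Z^2.
  monomial 1·x^2·y^0 ↦ 1·X^2·Y^0·Z^0.
  monomial 1·x^1·y^0 ↦ 1·X^1·Y^0·Z^1.
  monomial 3·x^0·y^2 ↦ 3·X^0·Y^2·Z^0.
  monomial -1·x^0·y^1 ↦ -1·X^0·Y^1·Z^1.
  monomial 3·x^0·y^0 ↦ 3·X^0·Y^0·Z^2.
Collecting: F(X, Y, Z) = X**2 + X*Z + 3*Y**2 - Y*Z + 3*Z**2.


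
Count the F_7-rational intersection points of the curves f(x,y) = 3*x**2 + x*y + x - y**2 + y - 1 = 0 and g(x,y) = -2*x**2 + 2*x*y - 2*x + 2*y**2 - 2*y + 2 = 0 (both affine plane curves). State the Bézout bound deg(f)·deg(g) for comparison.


Common zeros: {(0, 3), (0, 5), (1, 6), (6, 1)}; count = 4; Bézout bound = 4.

deg(f) = 2, deg(g) = 2, so Bézout bound = 4.
Scan x ∈ F_7. For each x, list the y ∈ F_7 with f(x, y) ≡ 0 and those with g(x, y) ≡ 0 (mod 7); the common zeros in that column are the intersection.
  x = 0: f ≡ 0 at y ∈ {3, 5}; g ≡ 0 at y ∈ {3, 5}; common: {3, 5}.
  x = 1: f ≡ 0 at y ∈ {3, 6}; g ≡ 0 at y ∈ {1, 6}; common: {6}.
  x = 2: f ≡ 0 at y ∈ ∅; g ≡ 0 at y ∈ {3}; common: ∅.
  x = 3: f ≡ 0 at y ∈ ∅; g ≡ 0 at y ∈ ∅; common: ∅.
  x = 4: f ≡ 0 at y ∈ ∅; g ≡ 0 at y ∈ {5, 6}; common: ∅.
  x = 5: f ≡ 0 at y ∈ {1, 5}; g ≡ 0 at y ∈ ∅; common: ∅.
  x = 6: f ≡ 0 at y ∈ {1, 6}; g ≡ 0 at y ∈ {1}; common: {1}.
Collecting: common zeros = {(0, 3), (0, 5), (1, 6), (6, 1)}, so the count is 4.
Comparison with the Bézout bound: 4 ≤ 4 = deg(f)·deg(g), as expected for curves with no common component (the bound is attained).


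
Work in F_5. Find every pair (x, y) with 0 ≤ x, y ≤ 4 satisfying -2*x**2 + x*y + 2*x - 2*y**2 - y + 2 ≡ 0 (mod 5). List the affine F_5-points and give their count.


Affine F_5-points: {(1, 1), (1, 4), (2, 4), (3, 0), (3, 1)}; count = 5.

For each of the 25 pairs (x, y) ∈ F_5², evaluate f(x, y) mod 5. Record the zeros.
  x = 0: [0↦2, 1↦4, 2↦2, 3↦1, 4↦1]  zeros at y ∈ ∅
  x = 1: [0↦2, 1↦0, 2↦4, 3↦4, 4↦0]  zeros at y ∈ {1, 4}
  x = 2: [0↦3, 1↦2, 2↦2, 3↦3, 4↦0]  zeros at y ∈ {4}
  x = 3: [0↦0, 1↦0, 2↦1, 3↦3, 4↦1]  zeros at y ∈ {0, 1}
  x = 4: [0↦3, 1↦4, 2↦1, 3↦4, 4↦3]  zeros at y ∈ ∅
Collecting zeros: affine points = {(1, 1), (1, 4), (2, 4), (3, 0), (3, 1)}.
Total count |C(F_5)_aff| = 5.


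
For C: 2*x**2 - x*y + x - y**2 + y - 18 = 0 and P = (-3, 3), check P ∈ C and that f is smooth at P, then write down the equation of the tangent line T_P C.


Tangent line at P: -14*x - 2*y - 36 = 0.

Step 1: f(-3, 3) = 0, so P lies on C.
Step 2: partial derivatives
  f_x(x, y) = 4*x - y + 1, f_y(x, y) = -x - 2*y + 1.
  f_x(P) = -14, f_y(P) = -2 (gradient nonzero, so P is smooth).
Step 3: tangent line at P: -14·(x − -3) + -2·(y − 3) = 0.
Expanding: -14*x - 2*y - 36 = 0.


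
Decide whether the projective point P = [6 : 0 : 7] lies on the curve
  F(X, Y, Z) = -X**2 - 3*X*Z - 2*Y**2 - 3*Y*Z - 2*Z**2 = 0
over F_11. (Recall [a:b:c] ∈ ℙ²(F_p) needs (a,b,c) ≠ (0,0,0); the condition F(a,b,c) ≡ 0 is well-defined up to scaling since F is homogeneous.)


F(6,0,7) ≡ 4 (mod 11); P is NOT on the curve.

Evaluate F(6, 0, 7) term-by-term (mod 11).
  -X**2 ↦ -1·36·1·1 = -36
  -3*X*Z ↦ -3·6·1·7 = -126
  -2*Y**2 ↦ -2·1·0·1 = 0
  -3*Y*Z ↦ -3·1·0·7 = 0
  -2*Z**2 ↦ -2·1·1·49 = -98
Sum: F(6, 0, 7) = (-36) + (-126) + (0) + (0) + (-98) = -260.
Reducing mod 11: -260 ≡ 4 (mod 11).
Since F(a, b, c) ≡ 4 ≠ 0 (mod 11), P does NOT lie on the curve.


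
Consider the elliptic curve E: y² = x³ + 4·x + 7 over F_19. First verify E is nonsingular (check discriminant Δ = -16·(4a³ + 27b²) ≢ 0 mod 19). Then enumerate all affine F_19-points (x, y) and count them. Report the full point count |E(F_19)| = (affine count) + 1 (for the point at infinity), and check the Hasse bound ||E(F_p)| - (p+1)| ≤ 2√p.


Affine points = {(0, 8), (0, 11), (2, 2), (2, 17), (4, 7), (4, 12), (5, 0), (6, 0), (7, 6), (7, 13), (8, 0), (12, 4), (12, 15), (16, 5), (16, 14)}; affine count = 15; |E(F_19)| = 16.

Discriminant check: Δ ∝ 4a³ + 27b² = 4·4³ + 27·7² = 4·64 + 27·49 ≡ 2 (mod 19). Nonzero ⇒ E is nonsingular.
For each x ∈ F_19, compute rhs = x³ + 4·x + 7 mod 19, then count y ∈ F_19 with y² ≡ rhs.
  x = 0: rhs = 7, matching y values: 8, 11 (2 points).
  x = 1: rhs = 12, matching y values: none (0 points).
  x = 2: rhs = 4, matching y values: 2, 17 (2 points).
  x = 3: rhs = 8, matching y values: none (0 points).
  x = 4: rhs = 11, matching y values: 7, 12 (2 points).
  x = 5: rhs = 0, matching y values: 0 (1 points).
  x = 6: rhs = 0, matching y values: 0 (1 points).
  x = 7: rhs = 17, matching y values: 6, 13 (2 points).
  x = 8: rhs = 0, matching y values: 0 (1 points).
  x = 9: rhs = 12, matching y values: none (0 points).
  x = 10: rhs = 2, matching y values: none (0 points).
  x = 11: rhs = 14, matching y values: none (0 points).
  x = 12: rhs = 16, matching y values: 4, 15 (2 points).
  x = 13: rhs = 14, matching y values: none (0 points).
  x = 14: rhs = 14, matching y values: none (0 points).
  x = 15: rhs = 3, matching y values: none (0 points).
  x = 16: rhs = 6, matching y values: 5, 14 (2 points).
  x = 17: rhs = 10, matching y values: none (0 points).
  x = 18: rhs = 2, matching y values: none (0 points).
Total affine count: 15.
Full point count |E(F_19)| = 15 + 1 = 16.
Hasse bound: |16 − (19+1)| = |-4| = 4 ≤ 2√19 ≈ 8.7178 ✓.


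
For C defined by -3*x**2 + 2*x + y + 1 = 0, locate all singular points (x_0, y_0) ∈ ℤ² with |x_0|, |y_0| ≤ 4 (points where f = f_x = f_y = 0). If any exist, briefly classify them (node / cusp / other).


No singular points in the scanned grid; C is smooth there.

Compute partial derivatives:
  f_x = 2 - 6*x.
  f_y = 1.
f_y = 1 is a nonzero constant, so f_y never vanishes: no point (x, y) can satisfy f = f_x = f_y = 0. In particular no (x, y) ∈ {−4, ..., 4}² is singular; the curve is smooth.


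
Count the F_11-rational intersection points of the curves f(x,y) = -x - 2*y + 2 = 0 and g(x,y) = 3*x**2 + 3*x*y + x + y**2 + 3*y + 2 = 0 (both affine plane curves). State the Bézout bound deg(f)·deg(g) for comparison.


Common zeros: ∅; count = 0; Bézout bound = 2.

deg(f) = 1, deg(g) = 2, so Bézout bound = 2.
Scan x ∈ F_11. For each x, list the y ∈ F_11 with f(x, y) ≡ 0 and those with g(x, y) ≡ 0 (mod 11); the common zeros in that column are the intersection.
  x = 0: f ≡ 0 at y ∈ {1}; g ≡ 0 at y ∈ {9, 10}; common: ∅.
  x = 1: f ≡ 0 at y ∈ {6}; g ≡ 0 at y ∈ {2, 3}; common: ∅.
  x = 2: f ≡ 0 at y ∈ {0}; g ≡ 0 at y ∈ ∅; common: ∅.
  x = 3: f ≡ 0 at y ∈ {5}; g ≡ 0 at y ∈ {3, 7}; common: ∅.
  x = 4: f ≡ 0 at y ∈ {10}; g ≡ 0 at y ∈ {2, 5}; common: ∅.
  x = 5: f ≡ 0 at y ∈ {4}; g ≡ 0 at y ∈ ∅; common: ∅.
  x = 6: f ≡ 0 at y ∈ {9}; g ≡ 0 at y ∈ ∅; common: ∅.
  x = 7: f ≡ 0 at y ∈ {3}; g ≡ 0 at y ∈ ∅; common: ∅.
  x = 8: f ≡ 0 at y ∈ {8}; g ≡ 0 at y ∈ {7, 10}; common: ∅.
  x = 9: f ≡ 0 at y ∈ {2}; g ≡ 0 at y ∈ {5, 9}; common: ∅.
  x = 10: f ≡ 0 at y ∈ {7}; g ≡ 0 at y ∈ ∅; common: ∅.
Collecting: common zeros = ∅, so the count is 0.
Comparison with the Bézout bound: 0 ≤ 2 = deg(f)·deg(g), as expected for curves with no common component (the affine F_11-count falls short of the bound because intersections may lie at infinity, over extension fields, or carry multiplicity).


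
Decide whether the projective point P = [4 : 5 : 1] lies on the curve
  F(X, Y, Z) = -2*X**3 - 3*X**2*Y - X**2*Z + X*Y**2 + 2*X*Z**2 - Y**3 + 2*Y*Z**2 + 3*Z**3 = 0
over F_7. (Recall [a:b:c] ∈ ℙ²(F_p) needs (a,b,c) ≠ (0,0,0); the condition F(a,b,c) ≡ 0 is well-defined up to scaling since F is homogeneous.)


F(4,5,1) ≡ 4 (mod 7); P is NOT on the curve.

Evaluate F(4, 5, 1) term-by-term (mod 7).
  -2*X**3 ↦ -2·64·1·1 = -128
  -3*X**2*Y ↦ -3·16·5·1 = -240
  -X**2*Z ↦ -1·16·1·1 = -16
  X*Y**2 ↦ 1·4·25·1 = 100
  2*X*Z**2 ↦ 2·4·1·1 = 8
  -Y**3 ↦ -1·1·125·1 = -125
  2*Y*Z**2 ↦ 2·1·5·1 = 10
  3*Z**3 ↦ 3·1·1·1 = 3
Sum: F(4, 5, 1) = (-128) + (-240) + (-16) + (100) + (8) + (-125) + (10) + (3) = -388.
Reducing mod 7: -388 ≡ 4 (mod 7).
Since F(a, b, c) ≡ 4 ≠ 0 (mod 7), P does NOT lie on the curve.


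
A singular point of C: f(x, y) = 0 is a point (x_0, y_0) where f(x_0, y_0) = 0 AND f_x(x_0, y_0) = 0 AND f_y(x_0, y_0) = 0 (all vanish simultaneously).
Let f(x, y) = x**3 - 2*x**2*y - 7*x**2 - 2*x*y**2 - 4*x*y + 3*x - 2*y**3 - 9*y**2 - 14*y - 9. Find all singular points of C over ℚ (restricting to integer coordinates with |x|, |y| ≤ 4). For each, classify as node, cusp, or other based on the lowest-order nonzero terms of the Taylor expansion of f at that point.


Singular points: {(1, -2)}; classification: cusp.

Compute partial derivatives:
  f_x = 3*x**2 - 4*x*y - 14*x - 2*y**2 - 4*y + 3.
  f_y = -2*x**2 - 4*x*y - 4*x - 6*y**2 - 18*y - 14.
Scan x_0 ∈ {−4, ..., 4}. For each x_0, f_y(x_0, y) is a polynomial in y; find its integer roots y ∈ {−4, ..., 4}, then test f_x and f at those candidates.
  x = -4: f_y(-4, y) = -6*y**2 - 2*y - 30; no integer root y with |y| ≤ 4.
  x = -3: f_y(-3, y) = -6*y**2 - 6*y - 20; no integer root y with |y| ≤ 4.
  x = -2: f_y(-2, y) = -6*y**2 - 10*y - 14; no integer root y with |y| ≤ 4.
  x = -1: f_y(-1, y) = -6*y**2 - 14*y - 12; no integer root y with |y| ≤ 4.
  x = 0: f_y(0, y) = -6*y**2 - 18*y - 14; no integer root y with |y| ≤ 4.
  x = 1: f_y(1, y) = -6*y**2 - 22*y - 20; vanishes at y ∈ {-2}. (1, -2): f_x = 0, f = 0 — SINGULAR.
  x = 2: f_y(2, y) = -6*y**2 - 26*y - 30; no integer root y with |y| ≤ 4.
  x = 3: f_y(3, y) = -6*y**2 - 30*y - 44; no integer root y with |y| ≤ 4.
  x = 4: f_y(4, y) = -6*y**2 - 34*y - 62; no integer root y with |y| ≤ 4.
Only singular point on the grid: (1, -2).
Classify: substitute x = 1 + u, y = -2 + v and expand: f = u**3 - 2*u**2*v - 2*u*v**2 - 2*v**3 + v**2.
No constant or linear terms (consistent with a singular point). Quadratic part: v**2. Cubic part: u**3 - 2*u**2*v - 2*u*v**2 - 2*v**3.
The quadratic part v**2 is a perfect square, so there is a single (double) tangent line v = 0, i.e. y = -2. Restricting the cubic part to that line (v = 0) leaves u**3 ≠ 0, so f is not divisible by v and the branch is v² ≈ -u**3 to lowest order — this is a cusp.
Classification: cusp.


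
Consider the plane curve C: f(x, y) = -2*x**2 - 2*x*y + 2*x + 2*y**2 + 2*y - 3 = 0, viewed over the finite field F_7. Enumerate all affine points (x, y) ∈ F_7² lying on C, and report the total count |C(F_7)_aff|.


Affine F_7-points: {(0, 3), (2, 0), (2, 1), (4, 5), (5, 1), (5, 3), (6, 0), (6, 5)}; count = 8.

For each of the 49 pairs (x, y) ∈ F_7², evaluate f(x, y) mod 7. Record the zeros.
  x = 0: [0↦4, 1↦1, 2↦2, 3↦0, 4↦2, 5↦1, 6↦4]  zeros at y ∈ {3}
  x = 1: [0↦4, 1↦6, 2↦5, 3↦1, 4↦1, 5↦5, 6↦6]  zeros at y ∈ ∅
  x = 2: [0↦0, 1↦0, 2↦4, 3↦5, 4↦3, 5↦5, 6↦4]  zeros at y ∈ {0, 1}
  x = 3: [0↦6, 1↦4, 2↦6, 3↦5, 4↦1, 5↦1, 6↦5]  zeros at y ∈ ∅
  x = 4: [0↦1, 1↦4, 2↦4, 3↦1, 4↦2, 5↦0, 6↦2]  zeros at y ∈ {5}
  x = 5: [0↦6, 1↦0, 2↦5, 3↦0, 4↦6, 5↦2, 6↦2]  zeros at y ∈ {1, 3}
  x = 6: [0↦0, 1↦6, 2↦2, 3↦2, 4↦6, 5↦0, 6↦5]  zeros at y ∈ {0, 5}
Collecting zeros: affine points = {(0, 3), (2, 0), (2, 1), (4, 5), (5, 1), (5, 3), (6, 0), (6, 5)}.
Total count |C(F_7)_aff| = 8.


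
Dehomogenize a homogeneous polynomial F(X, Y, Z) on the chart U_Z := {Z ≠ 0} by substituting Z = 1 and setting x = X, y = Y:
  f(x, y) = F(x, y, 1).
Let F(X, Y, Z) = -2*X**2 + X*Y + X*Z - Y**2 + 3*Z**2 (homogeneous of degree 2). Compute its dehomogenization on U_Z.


f(x, y) = -2*x**2 + x*y + x - y**2 + 3

On U_Z we set Z = 1. Each monomial c·X^i·Y^j·Z^k in F becomes c·x^i·y^j·1^k = c·x^i·y^j.
Substituting Z = 1: F(X, Y, 1) = -2*x**2 + x*y + x - y**2 + 3.
Note: deg(f) ≤ deg(F) = 2; strict inequality happens when F is divisible by Z (lost terms).


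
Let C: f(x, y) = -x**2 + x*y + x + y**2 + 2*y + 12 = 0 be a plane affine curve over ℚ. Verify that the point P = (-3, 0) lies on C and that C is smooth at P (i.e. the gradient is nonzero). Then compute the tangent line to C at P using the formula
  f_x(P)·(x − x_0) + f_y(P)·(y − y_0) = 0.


Tangent line at P: 7*x - y + 21 = 0.

Step 1: f(-3, 0) = 0, so P lies on C.
Step 2: partial derivatives
  f_x(x, y) = -2*x + y + 1, f_y(x, y) = x + 2*y + 2.
  f_x(P) = 7, f_y(P) = -1 (gradient nonzero, so P is smooth).
Step 3: tangent line at P: 7·(x − -3) + -1·(y − 0) = 0.
Expanding: 7*x - y + 21 = 0.


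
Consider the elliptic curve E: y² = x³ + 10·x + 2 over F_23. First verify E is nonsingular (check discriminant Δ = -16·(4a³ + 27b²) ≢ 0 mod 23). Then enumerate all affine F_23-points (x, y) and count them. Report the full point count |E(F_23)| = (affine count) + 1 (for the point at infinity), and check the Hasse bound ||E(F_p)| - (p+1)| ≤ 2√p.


Affine points = {(0, 5), (0, 18), (1, 6), (1, 17), (3, 6), (3, 17), (5, 4), (5, 19), (6, 5), (6, 18), (7, 1), (7, 22), (9, 4), (9, 19), (13, 11), (13, 12), (15, 10), (15, 13), (16, 7), (16, 16), (17, 5), (17, 18), (19, 6), (19, 17)}; affine count = 24; |E(F_23)| = 25.

Discriminant check: Δ ∝ 4a³ + 27b² = 4·10³ + 27·2² = 4·1000 + 27·4 ≡ 14 (mod 23). Nonzero ⇒ E is nonsingular.
For each x ∈ F_23, compute rhs = x³ + 10·x + 2 mod 23, then count y ∈ F_23 with y² ≡ rhs.
  x = 0: rhs = 2, matching y values: 5, 18 (2 points).
  x = 1: rhs = 13, matching y values: 6, 17 (2 points).
  x = 2: rhs = 7, matching y values: none (0 points).
  x = 3: rhs = 13, matching y values: 6, 17 (2 points).
  x = 4: rhs = 14, matching y values: none (0 points).
  x = 5: rhs = 16, matching y values: 4, 19 (2 points).
  x = 6: rhs = 2, matching y values: 5, 18 (2 points).
  x = 7: rhs = 1, matching y values: 1, 22 (2 points).
  x = 8: rhs = 19, matching y values: none (0 points).
  x = 9: rhs = 16, matching y values: 4, 19 (2 points).
  x = 10: rhs = 21, matching y values: none (0 points).
  x = 11: rhs = 17, matching y values: none (0 points).
  x = 12: rhs = 10, matching y values: none (0 points).
  x = 13: rhs = 6, matching y values: 11, 12 (2 points).
  x = 14: rhs = 11, matching y values: none (0 points).
  x = 15: rhs = 8, matching y values: 10, 13 (2 points).
  x = 16: rhs = 3, matching y values: 7, 16 (2 points).
  x = 17: rhs = 2, matching y values: 5, 18 (2 points).
  x = 18: rhs = 11, matching y values: none (0 points).
  x = 19: rhs = 13, matching y values: 6, 17 (2 points).
  x = 20: rhs = 14, matching y values: none (0 points).
  x = 21: rhs = 20, matching y values: none (0 points).
  x = 22: rhs = 14, matching y values: none (0 points).
Total affine count: 24.
Full point count |E(F_23)| = 24 + 1 = 25.
Hasse bound: |25 − (23+1)| = |1| = 1 ≤ 2√23 ≈ 9.5917 ✓.


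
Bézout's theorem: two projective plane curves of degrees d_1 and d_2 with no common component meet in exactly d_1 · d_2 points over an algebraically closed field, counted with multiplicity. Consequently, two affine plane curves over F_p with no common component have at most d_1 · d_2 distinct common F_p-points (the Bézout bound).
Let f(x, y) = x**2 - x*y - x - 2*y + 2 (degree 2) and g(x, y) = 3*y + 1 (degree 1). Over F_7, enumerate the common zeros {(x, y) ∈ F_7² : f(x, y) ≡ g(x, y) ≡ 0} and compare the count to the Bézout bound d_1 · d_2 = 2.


Common zeros: ∅; count = 0; Bézout bound = 2.

deg(f) = 2, deg(g) = 1, so Bézout bound = 2.
Scan x ∈ F_7. For each x, list the y ∈ F_7 with f(x, y) ≡ 0 and those with g(x, y) ≡ 0 (mod 7); the common zeros in that column are the intersection.
  x = 0: f ≡ 0 at y ∈ {1}; g ≡ 0 at y ∈ {2}; common: ∅.
  x = 1: f ≡ 0 at y ∈ {3}; g ≡ 0 at y ∈ {2}; common: ∅.
  x = 2: f ≡ 0 at y ∈ {1}; g ≡ 0 at y ∈ {2}; common: ∅.
  x = 3: f ≡ 0 at y ∈ {3}; g ≡ 0 at y ∈ {2}; common: ∅.
  x = 4: f ≡ 0 at y ∈ {0}; g ≡ 0 at y ∈ {2}; common: ∅.
  x = 5: f ≡ 0 at y ∈ ∅; g ≡ 0 at y ∈ {2}; common: ∅.
  x = 6: f ≡ 0 at y ∈ {4}; g ≡ 0 at y ∈ {2}; common: ∅.
Collecting: common zeros = ∅, so the count is 0.
Comparison with the Bézout bound: 0 ≤ 2 = deg(f)·deg(g), as expected for curves with no common component (the affine F_7-count falls short of the bound because intersections may lie at infinity, over extension fields, or carry multiplicity).


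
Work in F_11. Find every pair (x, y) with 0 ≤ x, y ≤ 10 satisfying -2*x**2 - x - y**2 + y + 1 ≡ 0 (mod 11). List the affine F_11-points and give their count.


Affine F_11-points: {(0, 4), (0, 8), (1, 5), (1, 7), (2, 2), (2, 10), (3, 2), (3, 10), (4, 5), (4, 7), (5, 4), (5, 8), (6, 0), (6, 1), (7, 3), (7, 9), (8, 6), (9, 3), (9, 9), (10, 0), (10, 1)}; count = 21.

For each of the 121 pairs (x, y) ∈ F_11², evaluate f(x, y) mod 11. Record the zeros.
  x = 0: [0↦1, 1↦1, 2↦10, 3↦6, 4↦0, 5↦3, 6↦4, 7↦3, 8↦0, 9↦6, 10↦10]  zeros at y ∈ {4, 8}
  x = 1: [0↦9, 1↦9, 2↦7, 3↦3, 4↦8, 5↦0, 6↦1, 7↦0, 8↦8, 9↦3, 10↦7]  zeros at y ∈ {5, 7}
  x = 2: [0↦2, 1↦2, 2↦0, 3↦7, 4↦1, 5↦4, 6↦5, 7↦4, 8↦1, 9↦7, 10↦0]  zeros at y ∈ {2, 10}
  x = 3: [0↦2, 1↦2, 2↦0, 3↦7, 4↦1, 5↦4, 6↦5, 7↦4, 8↦1, 9↦7, 10↦0]  zeros at y ∈ {2, 10}
  x = 4: [0↦9, 1↦9, 2↦7, 3↦3, 4↦8, 5↦0, 6↦1, 7↦0, 8↦8, 9↦3, 10↦7]  zeros at y ∈ {5, 7}
  x = 5: [0↦1, 1↦1, 2↦10, 3↦6, 4↦0, 5↦3, 6↦4, 7↦3, 8↦0, 9↦6, 10↦10]  zeros at y ∈ {4, 8}
  x = 6: [0↦0, 1↦0, 2↦9, 3↦5, 4↦10, 5↦2, 6↦3, 7↦2, 8↦10, 9↦5, 10↦9]  zeros at y ∈ {0, 1}
  x = 7: [0↦6, 1↦6, 2↦4, 3↦0, 4↦5, 5↦8, 6↦9, 7↦8, 8↦5, 9↦0, 10↦4]  zeros at y ∈ {3, 9}
  x = 8: [0↦8, 1↦8, 2↦6, 3↦2, 4↦7, 5↦10, 6↦0, 7↦10, 8↦7, 9↦2, 10↦6]  zeros at y ∈ {6}
  x = 9: [0↦6, 1↦6, 2↦4, 3↦0, 4↦5, 5↦8, 6↦9, 7↦8, 8↦5, 9↦0, 10↦4]  zeros at y ∈ {3, 9}
  x = 10: [0↦0, 1↦0, 2↦9, 3↦5, 4↦10, 5↦2, 6↦3, 7↦2, 8↦10, 9↦5, 10↦9]  zeros at y ∈ {0, 1}
Collecting zeros: affine points = {(0, 4), (0, 8), (1, 5), (1, 7), (2, 2), (2, 10), (3, 2), (3, 10), (4, 5), (4, 7), (5, 4), (5, 8), (6, 0), (6, 1), (7, 3), (7, 9), (8, 6), (9, 3), (9, 9), (10, 0), (10, 1)}.
Total count |C(F_11)_aff| = 21.


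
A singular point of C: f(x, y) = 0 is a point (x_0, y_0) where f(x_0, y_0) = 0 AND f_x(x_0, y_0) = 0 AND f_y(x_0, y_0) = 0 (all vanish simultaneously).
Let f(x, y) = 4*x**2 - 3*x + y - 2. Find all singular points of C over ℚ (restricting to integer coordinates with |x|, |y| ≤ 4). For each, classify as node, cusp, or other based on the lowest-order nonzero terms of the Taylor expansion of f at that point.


No singular points in the scanned grid; C is smooth there.

Compute partial derivatives:
  f_x = 8*x - 3.
  f_y = 1.
f_y = 1 is a nonzero constant, so f_y never vanishes: no point (x, y) can satisfy f = f_x = f_y = 0. In particular no (x, y) ∈ {−4, ..., 4}² is singular; the curve is smooth.


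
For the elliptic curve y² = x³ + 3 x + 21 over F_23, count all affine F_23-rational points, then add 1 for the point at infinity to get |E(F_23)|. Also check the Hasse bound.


Affine points = {(1, 5), (1, 18), (2, 9), (2, 14), (5, 0), (6, 5), (6, 18), (9, 8), (9, 15), (10, 4), (10, 19), (13, 7), (13, 16), (14, 1), (14, 22), (16, 5), (16, 18), (20, 10), (20, 13)}; affine count = 19; |E(F_23)| = 20.

Discriminant check: Δ ∝ 4a³ + 27b² = 4·3³ + 27·21² = 4·27 + 27·441 ≡ 9 (mod 23). Nonzero ⇒ E is nonsingular.
For each x ∈ F_23, compute rhs = x³ + 3·x + 21 mod 23, then count y ∈ F_23 with y² ≡ rhs.
  x = 0: rhs = 21, matching y values: none (0 points).
  x = 1: rhs = 2, matching y values: 5, 18 (2 points).
  x = 2: rhs = 12, matching y values: 9, 14 (2 points).
  x = 3: rhs = 11, matching y values: none (0 points).
  x = 4: rhs = 5, matching y values: none (0 points).
  x = 5: rhs = 0, matching y values: 0 (1 points).
  x = 6: rhs = 2, matching y values: 5, 18 (2 points).
  x = 7: rhs = 17, matching y values: none (0 points).
  x = 8: rhs = 5, matching y values: none (0 points).
  x = 9: rhs = 18, matching y values: 8, 15 (2 points).
  x = 10: rhs = 16, matching y values: 4, 19 (2 points).
  x = 11: rhs = 5, matching y values: none (0 points).
  x = 12: rhs = 14, matching y values: none (0 points).
  x = 13: rhs = 3, matching y values: 7, 16 (2 points).
  x = 14: rhs = 1, matching y values: 1, 22 (2 points).
  x = 15: rhs = 14, matching y values: none (0 points).
  x = 16: rhs = 2, matching y values: 5, 18 (2 points).
  x = 17: rhs = 17, matching y values: none (0 points).
  x = 18: rhs = 19, matching y values: none (0 points).
  x = 19: rhs = 14, matching y values: none (0 points).
  x = 20: rhs = 8, matching y values: 10, 13 (2 points).
  x = 21: rhs = 7, matching y values: none (0 points).
  x = 22: rhs = 17, matching y values: none (0 points).
Total affine count: 19.
Full point count |E(F_23)| = 19 + 1 = 20.
Hasse bound: |20 − (23+1)| = |-4| = 4 ≤ 2√23 ≈ 9.5917 ✓.


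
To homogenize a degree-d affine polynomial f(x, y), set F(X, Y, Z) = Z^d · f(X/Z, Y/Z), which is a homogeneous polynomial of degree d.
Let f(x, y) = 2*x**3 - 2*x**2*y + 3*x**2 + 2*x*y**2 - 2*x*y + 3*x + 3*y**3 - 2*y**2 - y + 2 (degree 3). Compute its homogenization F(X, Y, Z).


F(X, Y, Z) = 2*X**3 - 2*X**2*Y + 3*X**2*Z + 2*X*Y**2 - 2*X*Y*Z + 3*X*Z**2 + 3*Y**3 - 2*Y**2*Z - Y*Z**2 + 2*Z**3

deg(f) = 3.
Substitute x = X/Z, y = Y/Z into f, then multiply by Z^3.
  monomial 2·x^3·y^0 ↦ 2·X^3·Y^0·Z^0.
  monomial -2·x^2·y^1 ↦ -2·X^2·Y^1·Z^0.
  monomial 3·x^2·y^0 ↦ 3·X^2·Y^0·Z^1.
  monomial 2·x^1·y^2 ↦ 2·X^1·Y^2·Z^0.
  monomial -2·x^1·y^1 ↦ -2·X^1·Y^1·Z^1.
  monomial 3·x^1·y^0 ↦ 3·X^1·Y^0·Z^2.
  monomial 3·x^0·y^3 ↦ 3·X^0·Y^3·Z^0.
  monomial -2·x^0·y^2 ↦ -2·X^0·Y^2·Z^1.
  monomial -1·x^0·y^1 ↦ -1·X^0·Y^1·Z^2.
  monomial 2·x^0·y^0 ↦ 2·X^0·Y^0·Z^3.
Collecting: F(X, Y, Z) = 2*X**3 - 2*X**2*Y + 3*X**2*Z + 2*X*Y**2 - 2*X*Y*Z + 3*X*Z**2 + 3*Y**3 - 2*Y**2*Z - Y*Z**2 + 2*Z**3.


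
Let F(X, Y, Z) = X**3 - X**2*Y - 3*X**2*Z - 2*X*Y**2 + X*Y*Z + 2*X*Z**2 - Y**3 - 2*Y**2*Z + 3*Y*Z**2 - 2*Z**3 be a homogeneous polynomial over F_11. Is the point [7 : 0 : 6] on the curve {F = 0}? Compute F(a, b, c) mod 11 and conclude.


F(7,0,6) ≡ 6 (mod 11); P is NOT on the curve.

Evaluate F(7, 0, 6) term-by-term (mod 11).
  X**3 ↦ 1·343·1·1 = 343
  -X**2*Y ↦ -1·49·0·1 = 0
  -3*X**2*Z ↦ -3·49·1·6 = -882
  -2*X*Y**2 ↦ -2·7·0·1 = 0
  X*Y*Z ↦ 1·7·0·6 = 0
  2*X*Z**2 ↦ 2·7·1·36 = 504
  -Y**3 ↦ -1·1·0·1 = 0
  -2*Y**2*Z ↦ -2·1·0·6 = 0
  3*Y*Z**2 ↦ 3·1·0·36 = 0
  -2*Z**3 ↦ -2·1·1·216 = -432
Sum: F(7, 0, 6) = (343) + (0) + (-882) + (0) + (0) + (504) + (0) + (0) + (0) + (-432) = -467.
Reducing mod 11: -467 ≡ 6 (mod 11).
Since F(a, b, c) ≡ 6 ≠ 0 (mod 11), P does NOT lie on the curve.


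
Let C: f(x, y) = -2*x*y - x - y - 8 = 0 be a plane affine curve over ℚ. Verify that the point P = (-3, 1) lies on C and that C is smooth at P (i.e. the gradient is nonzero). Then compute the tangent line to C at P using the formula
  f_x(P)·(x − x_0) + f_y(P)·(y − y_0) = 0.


Tangent line at P: -3*x + 5*y - 14 = 0.

Step 1: f(-3, 1) = 0, so P lies on C.
Step 2: partial derivatives
  f_x(x, y) = -2*y - 1, f_y(x, y) = -2*x - 1.
  f_x(P) = -3, f_y(P) = 5 (gradient nonzero, so P is smooth).
Step 3: tangent line at P: -3·(x − -3) + 5·(y − 1) = 0.
Expanding: -3*x + 5*y - 14 = 0.


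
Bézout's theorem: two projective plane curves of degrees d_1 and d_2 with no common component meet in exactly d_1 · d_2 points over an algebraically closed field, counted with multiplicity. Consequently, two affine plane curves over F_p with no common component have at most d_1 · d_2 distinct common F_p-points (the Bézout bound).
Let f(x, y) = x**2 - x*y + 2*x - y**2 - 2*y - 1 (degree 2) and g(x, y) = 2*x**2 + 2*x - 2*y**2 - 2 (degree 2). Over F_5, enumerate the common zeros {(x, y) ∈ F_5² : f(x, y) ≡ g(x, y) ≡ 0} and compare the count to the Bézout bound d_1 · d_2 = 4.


Common zeros: ∅; count = 0; Bézout bound = 4.

deg(f) = 2, deg(g) = 2, so Bézout bound = 4.
Scan x ∈ F_5. For each x, list the y ∈ F_5 with f(x, y) ≡ 0 and those with g(x, y) ≡ 0 (mod 5); the common zeros in that column are the intersection.
  x = 0: f ≡ 0 at y ∈ {4}; g ≡ 0 at y ∈ {2, 3}; common: ∅.
  x = 1: f ≡ 0 at y ∈ ∅; g ≡ 0 at y ∈ {1, 4}; common: ∅.
  x = 2: f ≡ 0 at y ∈ {2, 4}; g ≡ 0 at y ∈ {0}; common: ∅.
  x = 3: f ≡ 0 at y ∈ {2, 3}; g ≡ 0 at y ∈ {1, 4}; common: ∅.
  x = 4: f ≡ 0 at y ∈ ∅; g ≡ 0 at y ∈ {2, 3}; common: ∅.
Collecting: common zeros = ∅, so the count is 0.
Comparison with the Bézout bound: 0 ≤ 4 = deg(f)·deg(g), as expected for curves with no common component (the affine F_5-count falls short of the bound because intersections may lie at infinity, over extension fields, or carry multiplicity).
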